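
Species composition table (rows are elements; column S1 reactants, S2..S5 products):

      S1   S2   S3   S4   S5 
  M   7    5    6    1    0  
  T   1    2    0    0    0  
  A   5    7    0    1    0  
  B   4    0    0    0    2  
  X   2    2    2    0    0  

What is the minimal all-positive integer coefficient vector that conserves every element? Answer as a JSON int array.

Coefficients: [2, 1, 1, 3, 4]

M: 2·7 = 14 | 1·5+1·6+3·1+4·0 = 14
T: 2·1 = 2 | 1·2+1·0+3·0+4·0 = 2
A: 2·5 = 10 | 1·7+1·0+3·1+4·0 = 10
B: 2·4 = 8 | 1·0+1·0+3·0+4·2 = 8
X: 2·2 = 4 | 1·2+1·2+3·0+4·0 = 4
gcd(2,1,1,3,4) = 1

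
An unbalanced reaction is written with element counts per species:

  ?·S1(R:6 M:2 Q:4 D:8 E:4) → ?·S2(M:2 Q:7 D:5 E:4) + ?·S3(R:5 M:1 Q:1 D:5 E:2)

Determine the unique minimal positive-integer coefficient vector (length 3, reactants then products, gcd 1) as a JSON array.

R: 5·6 = 30 | 2·0+6·5 = 30
M: 5·2 = 10 | 2·2+6·1 = 10
Q: 5·4 = 20 | 2·7+6·1 = 20
D: 5·8 = 40 | 2·5+6·5 = 40
E: 5·4 = 20 | 2·4+6·2 = 20
gcd(5,2,6) = 1

Coefficients: [5, 2, 6]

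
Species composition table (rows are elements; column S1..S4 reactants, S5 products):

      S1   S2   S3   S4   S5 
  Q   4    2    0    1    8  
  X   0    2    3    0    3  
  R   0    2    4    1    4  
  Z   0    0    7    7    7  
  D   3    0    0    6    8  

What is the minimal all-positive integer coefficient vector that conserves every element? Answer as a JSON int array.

Q: 4·4+3·2+1·0+2·1 = 24 | 3·8 = 24
X: 4·0+3·2+1·3+2·0 = 9 | 3·3 = 9
R: 4·0+3·2+1·4+2·1 = 12 | 3·4 = 12
Z: 4·0+3·0+1·7+2·7 = 21 | 3·7 = 21
D: 4·3+3·0+1·0+2·6 = 24 | 3·8 = 24
gcd(4,3,1,2,3) = 1

Coefficients: [4, 3, 1, 2, 3]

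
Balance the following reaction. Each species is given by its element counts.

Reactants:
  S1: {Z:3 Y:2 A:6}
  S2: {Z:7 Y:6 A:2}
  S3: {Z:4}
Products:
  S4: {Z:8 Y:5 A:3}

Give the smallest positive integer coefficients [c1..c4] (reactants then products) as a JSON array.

Z: 1·3+3·7+2·4 = 32 | 4·8 = 32
Y: 1·2+3·6+2·0 = 20 | 4·5 = 20
A: 1·6+3·2+2·0 = 12 | 4·3 = 12
gcd(1,3,2,4) = 1

Coefficients: [1, 3, 2, 4]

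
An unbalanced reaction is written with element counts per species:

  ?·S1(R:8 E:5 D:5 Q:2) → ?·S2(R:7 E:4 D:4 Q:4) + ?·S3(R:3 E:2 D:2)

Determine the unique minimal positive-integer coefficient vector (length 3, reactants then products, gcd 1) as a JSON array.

R: 2·8 = 16 | 1·7+3·3 = 16
E: 2·5 = 10 | 1·4+3·2 = 10
D: 2·5 = 10 | 1·4+3·2 = 10
Q: 2·2 = 4 | 1·4+3·0 = 4
gcd(2,1,3) = 1

Coefficients: [2, 1, 3]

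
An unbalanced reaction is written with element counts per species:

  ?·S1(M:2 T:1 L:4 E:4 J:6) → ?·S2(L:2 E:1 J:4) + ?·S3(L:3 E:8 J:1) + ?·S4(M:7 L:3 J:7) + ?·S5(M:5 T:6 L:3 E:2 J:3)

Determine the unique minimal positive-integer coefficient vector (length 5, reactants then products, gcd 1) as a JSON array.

M: 6·2 = 12 | 6·0+2·0+1·7+1·5 = 12
T: 6·1 = 6 | 6·0+2·0+1·0+1·6 = 6
L: 6·4 = 24 | 6·2+2·3+1·3+1·3 = 24
E: 6·4 = 24 | 6·1+2·8+1·0+1·2 = 24
J: 6·6 = 36 | 6·4+2·1+1·7+1·3 = 36
gcd(6,6,2,1,1) = 1

Coefficients: [6, 6, 2, 1, 1]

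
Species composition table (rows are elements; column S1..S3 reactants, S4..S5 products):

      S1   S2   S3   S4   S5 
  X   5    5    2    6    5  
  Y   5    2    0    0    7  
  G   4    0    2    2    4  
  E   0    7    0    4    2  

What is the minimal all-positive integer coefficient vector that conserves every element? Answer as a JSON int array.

Coefficients: [4, 4, 5, 5, 4]

X: 4·5+4·5+5·2 = 50 | 5·6+4·5 = 50
Y: 4·5+4·2+5·0 = 28 | 5·0+4·7 = 28
G: 4·4+4·0+5·2 = 26 | 5·2+4·4 = 26
E: 4·0+4·7+5·0 = 28 | 5·4+4·2 = 28
gcd(4,4,5,5,4) = 1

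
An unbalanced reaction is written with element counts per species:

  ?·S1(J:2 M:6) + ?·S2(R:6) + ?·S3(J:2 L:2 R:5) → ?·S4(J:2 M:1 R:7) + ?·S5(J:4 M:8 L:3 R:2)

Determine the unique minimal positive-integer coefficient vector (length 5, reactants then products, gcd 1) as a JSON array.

Coefficients: [6, 1, 6, 4, 4]

J: 6·2+1·0+6·2 = 24 | 4·2+4·4 = 24
M: 6·6+1·0+6·0 = 36 | 4·1+4·8 = 36
L: 6·0+1·0+6·2 = 12 | 4·0+4·3 = 12
R: 6·0+1·6+6·5 = 36 | 4·7+4·2 = 36
gcd(6,1,6,4,4) = 1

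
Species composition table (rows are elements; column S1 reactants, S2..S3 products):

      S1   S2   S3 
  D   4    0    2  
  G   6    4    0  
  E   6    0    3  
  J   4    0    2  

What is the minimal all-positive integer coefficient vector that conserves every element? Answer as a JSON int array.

D: 2·4 = 8 | 3·0+4·2 = 8
G: 2·6 = 12 | 3·4+4·0 = 12
E: 2·6 = 12 | 3·0+4·3 = 12
J: 2·4 = 8 | 3·0+4·2 = 8
gcd(2,3,4) = 1

Coefficients: [2, 3, 4]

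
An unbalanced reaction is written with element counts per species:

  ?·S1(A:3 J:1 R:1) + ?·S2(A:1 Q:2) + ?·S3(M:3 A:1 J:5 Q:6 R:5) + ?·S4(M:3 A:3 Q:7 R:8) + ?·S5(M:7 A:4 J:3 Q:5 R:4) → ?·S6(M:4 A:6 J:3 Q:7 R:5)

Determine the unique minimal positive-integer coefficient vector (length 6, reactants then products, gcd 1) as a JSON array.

Coefficients: [4, 6, 1, 1, 2, 5]

M: 4·0+6·0+1·3+1·3+2·7 = 20 | 5·4 = 20
A: 4·3+6·1+1·1+1·3+2·4 = 30 | 5·6 = 30
J: 4·1+6·0+1·5+1·0+2·3 = 15 | 5·3 = 15
Q: 4·0+6·2+1·6+1·7+2·5 = 35 | 5·7 = 35
R: 4·1+6·0+1·5+1·8+2·4 = 25 | 5·5 = 25
gcd(4,6,1,1,2,5) = 1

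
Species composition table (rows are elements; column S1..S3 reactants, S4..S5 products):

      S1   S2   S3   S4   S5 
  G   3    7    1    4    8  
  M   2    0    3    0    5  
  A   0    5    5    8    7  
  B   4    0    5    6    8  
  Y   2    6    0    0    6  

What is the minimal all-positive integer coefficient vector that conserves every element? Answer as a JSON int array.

G: 6·3+4·7+6·1 = 52 | 1·4+6·8 = 52
M: 6·2+4·0+6·3 = 30 | 1·0+6·5 = 30
A: 6·0+4·5+6·5 = 50 | 1·8+6·7 = 50
B: 6·4+4·0+6·5 = 54 | 1·6+6·8 = 54
Y: 6·2+4·6+6·0 = 36 | 1·0+6·6 = 36
gcd(6,4,6,1,6) = 1

Coefficients: [6, 4, 6, 1, 6]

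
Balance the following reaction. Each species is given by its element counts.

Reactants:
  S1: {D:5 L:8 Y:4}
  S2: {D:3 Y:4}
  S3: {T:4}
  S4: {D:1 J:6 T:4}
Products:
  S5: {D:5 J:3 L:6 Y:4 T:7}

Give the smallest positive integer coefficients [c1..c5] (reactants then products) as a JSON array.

Coefficients: [3, 1, 5, 2, 4]

D: 3·5+1·3+5·0+2·1 = 20 | 4·5 = 20
J: 3·0+1·0+5·0+2·6 = 12 | 4·3 = 12
L: 3·8+1·0+5·0+2·0 = 24 | 4·6 = 24
Y: 3·4+1·4+5·0+2·0 = 16 | 4·4 = 16
T: 3·0+1·0+5·4+2·4 = 28 | 4·7 = 28
gcd(3,1,5,2,4) = 1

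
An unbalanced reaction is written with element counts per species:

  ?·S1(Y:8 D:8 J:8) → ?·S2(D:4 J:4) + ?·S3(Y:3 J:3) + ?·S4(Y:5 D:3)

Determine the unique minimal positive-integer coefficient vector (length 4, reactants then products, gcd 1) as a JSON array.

Y: 4·8 = 32 | 5·0+4·3+4·5 = 32
D: 4·8 = 32 | 5·4+4·0+4·3 = 32
J: 4·8 = 32 | 5·4+4·3+4·0 = 32
gcd(4,5,4,4) = 1

Coefficients: [4, 5, 4, 4]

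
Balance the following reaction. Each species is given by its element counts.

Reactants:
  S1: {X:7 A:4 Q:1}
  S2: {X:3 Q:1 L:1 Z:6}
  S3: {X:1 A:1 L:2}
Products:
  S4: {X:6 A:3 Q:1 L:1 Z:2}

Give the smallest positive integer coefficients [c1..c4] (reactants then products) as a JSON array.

X: 2·7+1·3+1·1 = 18 | 3·6 = 18
A: 2·4+1·0+1·1 = 9 | 3·3 = 9
Q: 2·1+1·1+1·0 = 3 | 3·1 = 3
L: 2·0+1·1+1·2 = 3 | 3·1 = 3
Z: 2·0+1·6+1·0 = 6 | 3·2 = 6
gcd(2,1,1,3) = 1

Coefficients: [2, 1, 1, 3]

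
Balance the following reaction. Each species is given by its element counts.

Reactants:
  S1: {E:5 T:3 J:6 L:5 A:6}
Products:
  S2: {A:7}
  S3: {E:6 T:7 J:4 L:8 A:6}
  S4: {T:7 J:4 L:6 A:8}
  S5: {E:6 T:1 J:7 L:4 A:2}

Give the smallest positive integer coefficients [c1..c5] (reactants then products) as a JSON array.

Coefficients: [6, 2, 1, 1, 4]

E: 6·5 = 30 | 2·0+1·6+1·0+4·6 = 30
T: 6·3 = 18 | 2·0+1·7+1·7+4·1 = 18
J: 6·6 = 36 | 2·0+1·4+1·4+4·7 = 36
L: 6·5 = 30 | 2·0+1·8+1·6+4·4 = 30
A: 6·6 = 36 | 2·7+1·6+1·8+4·2 = 36
gcd(6,2,1,1,4) = 1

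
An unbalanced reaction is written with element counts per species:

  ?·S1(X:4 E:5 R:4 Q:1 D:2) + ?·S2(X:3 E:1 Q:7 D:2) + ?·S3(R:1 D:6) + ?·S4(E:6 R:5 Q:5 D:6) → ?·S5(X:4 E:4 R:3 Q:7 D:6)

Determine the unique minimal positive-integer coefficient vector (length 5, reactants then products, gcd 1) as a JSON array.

Coefficients: [2, 4, 2, 1, 5]

X: 2·4+4·3+2·0+1·0 = 20 | 5·4 = 20
E: 2·5+4·1+2·0+1·6 = 20 | 5·4 = 20
R: 2·4+4·0+2·1+1·5 = 15 | 5·3 = 15
Q: 2·1+4·7+2·0+1·5 = 35 | 5·7 = 35
D: 2·2+4·2+2·6+1·6 = 30 | 5·6 = 30
gcd(2,4,2,1,5) = 1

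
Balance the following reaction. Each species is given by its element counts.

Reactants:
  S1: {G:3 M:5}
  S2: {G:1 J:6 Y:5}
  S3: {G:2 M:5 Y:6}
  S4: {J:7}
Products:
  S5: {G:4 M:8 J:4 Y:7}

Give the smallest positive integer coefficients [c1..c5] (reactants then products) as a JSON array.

G: 3·3+1·1+5·2+2·0 = 20 | 5·4 = 20
M: 3·5+1·0+5·5+2·0 = 40 | 5·8 = 40
J: 3·0+1·6+5·0+2·7 = 20 | 5·4 = 20
Y: 3·0+1·5+5·6+2·0 = 35 | 5·7 = 35
gcd(3,1,5,2,5) = 1

Coefficients: [3, 1, 5, 2, 5]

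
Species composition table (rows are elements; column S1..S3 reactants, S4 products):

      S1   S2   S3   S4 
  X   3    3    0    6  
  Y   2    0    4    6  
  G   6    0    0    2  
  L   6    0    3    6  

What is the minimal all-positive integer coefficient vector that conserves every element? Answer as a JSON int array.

Coefficients: [1, 5, 4, 3]

X: 1·3+5·3+4·0 = 18 | 3·6 = 18
Y: 1·2+5·0+4·4 = 18 | 3·6 = 18
G: 1·6+5·0+4·0 = 6 | 3·2 = 6
L: 1·6+5·0+4·3 = 18 | 3·6 = 18
gcd(1,5,4,3) = 1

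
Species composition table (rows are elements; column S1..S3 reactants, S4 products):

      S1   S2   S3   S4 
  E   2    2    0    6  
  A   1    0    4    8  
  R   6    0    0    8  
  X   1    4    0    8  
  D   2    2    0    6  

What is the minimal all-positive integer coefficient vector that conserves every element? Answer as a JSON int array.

E: 4·2+5·2+5·0 = 18 | 3·6 = 18
A: 4·1+5·0+5·4 = 24 | 3·8 = 24
R: 4·6+5·0+5·0 = 24 | 3·8 = 24
X: 4·1+5·4+5·0 = 24 | 3·8 = 24
D: 4·2+5·2+5·0 = 18 | 3·6 = 18
gcd(4,5,5,3) = 1

Coefficients: [4, 5, 5, 3]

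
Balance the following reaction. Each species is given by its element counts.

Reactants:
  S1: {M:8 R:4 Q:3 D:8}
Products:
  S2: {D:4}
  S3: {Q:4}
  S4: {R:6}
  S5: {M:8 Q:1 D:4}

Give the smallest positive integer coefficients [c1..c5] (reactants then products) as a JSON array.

Coefficients: [6, 6, 3, 4, 6]

M: 6·8 = 48 | 6·0+3·0+4·0+6·8 = 48
R: 6·4 = 24 | 6·0+3·0+4·6+6·0 = 24
Q: 6·3 = 18 | 6·0+3·4+4·0+6·1 = 18
D: 6·8 = 48 | 6·4+3·0+4·0+6·4 = 48
gcd(6,6,3,4,6) = 1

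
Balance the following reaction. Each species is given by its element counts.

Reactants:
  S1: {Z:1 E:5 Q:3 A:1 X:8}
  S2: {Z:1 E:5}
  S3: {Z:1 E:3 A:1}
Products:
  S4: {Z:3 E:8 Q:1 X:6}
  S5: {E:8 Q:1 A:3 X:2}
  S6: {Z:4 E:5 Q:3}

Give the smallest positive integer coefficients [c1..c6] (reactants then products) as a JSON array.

Z: 3·1+4·1+6·1 = 13 | 3·3+3·0+1·4 = 13
E: 3·5+4·5+6·3 = 53 | 3·8+3·8+1·5 = 53
Q: 3·3+4·0+6·0 = 9 | 3·1+3·1+1·3 = 9
A: 3·1+4·0+6·1 = 9 | 3·0+3·3+1·0 = 9
X: 3·8+4·0+6·0 = 24 | 3·6+3·2+1·0 = 24
gcd(3,4,6,3,3,1) = 1

Coefficients: [3, 4, 6, 3, 3, 1]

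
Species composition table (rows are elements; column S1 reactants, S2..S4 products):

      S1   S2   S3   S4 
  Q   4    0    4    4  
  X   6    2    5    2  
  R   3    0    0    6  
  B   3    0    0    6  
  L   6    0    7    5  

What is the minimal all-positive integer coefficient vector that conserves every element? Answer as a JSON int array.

Q: 4·4 = 16 | 5·0+2·4+2·4 = 16
X: 4·6 = 24 | 5·2+2·5+2·2 = 24
R: 4·3 = 12 | 5·0+2·0+2·6 = 12
B: 4·3 = 12 | 5·0+2·0+2·6 = 12
L: 4·6 = 24 | 5·0+2·7+2·5 = 24
gcd(4,5,2,2) = 1

Coefficients: [4, 5, 2, 2]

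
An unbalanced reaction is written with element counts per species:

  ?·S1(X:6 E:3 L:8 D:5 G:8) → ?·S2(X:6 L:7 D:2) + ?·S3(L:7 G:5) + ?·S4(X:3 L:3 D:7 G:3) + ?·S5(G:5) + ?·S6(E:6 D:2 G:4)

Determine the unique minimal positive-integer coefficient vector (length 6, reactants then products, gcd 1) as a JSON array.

Coefficients: [6, 5, 1, 2, 5, 3]

X: 6·6 = 36 | 5·6+1·0+2·3+5·0+3·0 = 36
E: 6·3 = 18 | 5·0+1·0+2·0+5·0+3·6 = 18
L: 6·8 = 48 | 5·7+1·7+2·3+5·0+3·0 = 48
D: 6·5 = 30 | 5·2+1·0+2·7+5·0+3·2 = 30
G: 6·8 = 48 | 5·0+1·5+2·3+5·5+3·4 = 48
gcd(6,5,1,2,5,3) = 1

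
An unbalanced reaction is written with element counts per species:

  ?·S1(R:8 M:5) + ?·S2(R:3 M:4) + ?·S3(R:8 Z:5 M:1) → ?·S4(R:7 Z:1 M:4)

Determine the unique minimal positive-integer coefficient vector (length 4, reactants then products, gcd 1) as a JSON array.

R: 3·8+1·3+1·8 = 35 | 5·7 = 35
Z: 3·0+1·0+1·5 = 5 | 5·1 = 5
M: 3·5+1·4+1·1 = 20 | 5·4 = 20
gcd(3,1,1,5) = 1

Coefficients: [3, 1, 1, 5]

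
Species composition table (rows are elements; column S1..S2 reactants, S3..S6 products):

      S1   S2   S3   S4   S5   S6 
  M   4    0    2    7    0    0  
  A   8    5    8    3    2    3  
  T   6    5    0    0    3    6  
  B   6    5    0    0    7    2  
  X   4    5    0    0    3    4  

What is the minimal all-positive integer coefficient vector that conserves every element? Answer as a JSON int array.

Coefficients: [5, 3, 3, 2, 5, 5]

M: 5·4+3·0 = 20 | 3·2+2·7+5·0+5·0 = 20
A: 5·8+3·5 = 55 | 3·8+2·3+5·2+5·3 = 55
T: 5·6+3·5 = 45 | 3·0+2·0+5·3+5·6 = 45
B: 5·6+3·5 = 45 | 3·0+2·0+5·7+5·2 = 45
X: 5·4+3·5 = 35 | 3·0+2·0+5·3+5·4 = 35
gcd(5,3,3,2,5,5) = 1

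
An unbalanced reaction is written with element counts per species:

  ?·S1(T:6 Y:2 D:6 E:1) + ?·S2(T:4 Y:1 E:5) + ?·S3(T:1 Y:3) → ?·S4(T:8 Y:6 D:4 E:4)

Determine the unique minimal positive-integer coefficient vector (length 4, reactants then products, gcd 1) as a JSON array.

T: 2·6+2·4+4·1 = 24 | 3·8 = 24
Y: 2·2+2·1+4·3 = 18 | 3·6 = 18
D: 2·6+2·0+4·0 = 12 | 3·4 = 12
E: 2·1+2·5+4·0 = 12 | 3·4 = 12
gcd(2,2,4,3) = 1

Coefficients: [2, 2, 4, 3]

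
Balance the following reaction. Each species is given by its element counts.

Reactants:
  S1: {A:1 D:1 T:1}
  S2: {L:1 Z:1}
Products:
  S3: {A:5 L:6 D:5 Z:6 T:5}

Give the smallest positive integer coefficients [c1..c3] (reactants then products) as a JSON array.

A: 5·1+6·0 = 5 | 1·5 = 5
L: 5·0+6·1 = 6 | 1·6 = 6
D: 5·1+6·0 = 5 | 1·5 = 5
Z: 5·0+6·1 = 6 | 1·6 = 6
T: 5·1+6·0 = 5 | 1·5 = 5
gcd(5,6,1) = 1

Coefficients: [5, 6, 1]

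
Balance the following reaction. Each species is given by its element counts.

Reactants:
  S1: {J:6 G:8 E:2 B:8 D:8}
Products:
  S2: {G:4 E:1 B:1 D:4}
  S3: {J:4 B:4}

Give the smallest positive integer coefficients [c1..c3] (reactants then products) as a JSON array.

J: 2·6 = 12 | 4·0+3·4 = 12
G: 2·8 = 16 | 4·4+3·0 = 16
E: 2·2 = 4 | 4·1+3·0 = 4
B: 2·8 = 16 | 4·1+3·4 = 16
D: 2·8 = 16 | 4·4+3·0 = 16
gcd(2,4,3) = 1

Coefficients: [2, 4, 3]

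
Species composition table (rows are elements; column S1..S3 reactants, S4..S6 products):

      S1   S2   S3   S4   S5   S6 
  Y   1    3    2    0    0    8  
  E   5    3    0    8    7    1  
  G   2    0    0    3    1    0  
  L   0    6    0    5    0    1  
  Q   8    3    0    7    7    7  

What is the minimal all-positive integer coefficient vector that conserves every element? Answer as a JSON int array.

Coefficients: [5, 3, 5, 3, 1, 3]

Y: 5·1+3·3+5·2 = 24 | 3·0+1·0+3·8 = 24
E: 5·5+3·3+5·0 = 34 | 3·8+1·7+3·1 = 34
G: 5·2+3·0+5·0 = 10 | 3·3+1·1+3·0 = 10
L: 5·0+3·6+5·0 = 18 | 3·5+1·0+3·1 = 18
Q: 5·8+3·3+5·0 = 49 | 3·7+1·7+3·7 = 49
gcd(5,3,5,3,1,3) = 1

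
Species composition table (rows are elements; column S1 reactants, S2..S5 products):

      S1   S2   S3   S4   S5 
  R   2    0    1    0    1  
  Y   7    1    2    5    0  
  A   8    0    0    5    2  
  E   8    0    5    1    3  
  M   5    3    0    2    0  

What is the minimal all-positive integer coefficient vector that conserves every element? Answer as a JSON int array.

Coefficients: [2, 2, 1, 2, 3]

R: 2·2 = 4 | 2·0+1·1+2·0+3·1 = 4
Y: 2·7 = 14 | 2·1+1·2+2·5+3·0 = 14
A: 2·8 = 16 | 2·0+1·0+2·5+3·2 = 16
E: 2·8 = 16 | 2·0+1·5+2·1+3·3 = 16
M: 2·5 = 10 | 2·3+1·0+2·2+3·0 = 10
gcd(2,2,1,2,3) = 1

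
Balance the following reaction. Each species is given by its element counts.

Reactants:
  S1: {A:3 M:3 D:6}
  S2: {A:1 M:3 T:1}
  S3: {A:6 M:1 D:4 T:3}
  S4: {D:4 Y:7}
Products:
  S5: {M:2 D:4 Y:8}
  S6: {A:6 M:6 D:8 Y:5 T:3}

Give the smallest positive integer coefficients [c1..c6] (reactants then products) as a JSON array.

Coefficients: [2, 6, 2, 4, 1, 4]

A: 2·3+6·1+2·6+4·0 = 24 | 1·0+4·6 = 24
M: 2·3+6·3+2·1+4·0 = 26 | 1·2+4·6 = 26
D: 2·6+6·0+2·4+4·4 = 36 | 1·4+4·8 = 36
Y: 2·0+6·0+2·0+4·7 = 28 | 1·8+4·5 = 28
T: 2·0+6·1+2·3+4·0 = 12 | 1·0+4·3 = 12
gcd(2,6,2,4,1,4) = 1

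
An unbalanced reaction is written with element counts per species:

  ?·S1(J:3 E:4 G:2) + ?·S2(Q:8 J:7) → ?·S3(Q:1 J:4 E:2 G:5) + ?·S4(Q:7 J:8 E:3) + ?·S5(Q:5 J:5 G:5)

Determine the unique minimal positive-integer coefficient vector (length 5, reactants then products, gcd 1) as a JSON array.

Coefficients: [5, 6, 1, 6, 1]

Q: 5·0+6·8 = 48 | 1·1+6·7+1·5 = 48
J: 5·3+6·7 = 57 | 1·4+6·8+1·5 = 57
E: 5·4+6·0 = 20 | 1·2+6·3+1·0 = 20
G: 5·2+6·0 = 10 | 1·5+6·0+1·5 = 10
gcd(5,6,1,6,1) = 1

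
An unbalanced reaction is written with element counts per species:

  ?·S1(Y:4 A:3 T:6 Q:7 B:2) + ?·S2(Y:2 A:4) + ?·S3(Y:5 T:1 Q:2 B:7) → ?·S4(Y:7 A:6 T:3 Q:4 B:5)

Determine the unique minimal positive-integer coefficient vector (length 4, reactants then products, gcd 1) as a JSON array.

Y: 2·4+6·2+3·5 = 35 | 5·7 = 35
A: 2·3+6·4+3·0 = 30 | 5·6 = 30
T: 2·6+6·0+3·1 = 15 | 5·3 = 15
Q: 2·7+6·0+3·2 = 20 | 5·4 = 20
B: 2·2+6·0+3·7 = 25 | 5·5 = 25
gcd(2,6,3,5) = 1

Coefficients: [2, 6, 3, 5]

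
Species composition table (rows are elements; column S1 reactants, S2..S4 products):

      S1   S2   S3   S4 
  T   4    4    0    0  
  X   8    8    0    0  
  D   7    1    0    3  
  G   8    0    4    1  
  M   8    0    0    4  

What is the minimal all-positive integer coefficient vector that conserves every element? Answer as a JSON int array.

Coefficients: [2, 2, 3, 4]

T: 2·4 = 8 | 2·4+3·0+4·0 = 8
X: 2·8 = 16 | 2·8+3·0+4·0 = 16
D: 2·7 = 14 | 2·1+3·0+4·3 = 14
G: 2·8 = 16 | 2·0+3·4+4·1 = 16
M: 2·8 = 16 | 2·0+3·0+4·4 = 16
gcd(2,2,3,4) = 1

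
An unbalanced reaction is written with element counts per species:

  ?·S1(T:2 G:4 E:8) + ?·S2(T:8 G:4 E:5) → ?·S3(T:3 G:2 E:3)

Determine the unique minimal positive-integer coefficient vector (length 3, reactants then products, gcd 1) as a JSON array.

Coefficients: [1, 2, 6]

T: 1·2+2·8 = 18 | 6·3 = 18
G: 1·4+2·4 = 12 | 6·2 = 12
E: 1·8+2·5 = 18 | 6·3 = 18
gcd(1,2,6) = 1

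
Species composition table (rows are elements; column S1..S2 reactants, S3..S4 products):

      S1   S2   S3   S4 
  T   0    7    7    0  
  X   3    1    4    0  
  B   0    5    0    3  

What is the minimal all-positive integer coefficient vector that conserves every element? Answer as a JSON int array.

Coefficients: [3, 3, 3, 5]

T: 3·0+3·7 = 21 | 3·7+5·0 = 21
X: 3·3+3·1 = 12 | 3·4+5·0 = 12
B: 3·0+3·5 = 15 | 3·0+5·3 = 15
gcd(3,3,3,5) = 1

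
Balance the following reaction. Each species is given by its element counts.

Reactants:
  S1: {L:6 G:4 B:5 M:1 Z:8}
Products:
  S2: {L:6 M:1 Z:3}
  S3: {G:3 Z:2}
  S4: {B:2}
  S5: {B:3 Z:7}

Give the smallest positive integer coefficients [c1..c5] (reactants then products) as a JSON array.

L: 3·6 = 18 | 3·6+4·0+6·0+1·0 = 18
G: 3·4 = 12 | 3·0+4·3+6·0+1·0 = 12
B: 3·5 = 15 | 3·0+4·0+6·2+1·3 = 15
M: 3·1 = 3 | 3·1+4·0+6·0+1·0 = 3
Z: 3·8 = 24 | 3·3+4·2+6·0+1·7 = 24
gcd(3,3,4,6,1) = 1

Coefficients: [3, 3, 4, 6, 1]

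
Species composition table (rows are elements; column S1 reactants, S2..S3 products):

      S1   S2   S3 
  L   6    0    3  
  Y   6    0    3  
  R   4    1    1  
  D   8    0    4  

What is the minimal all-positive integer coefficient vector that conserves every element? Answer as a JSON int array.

L: 1·6 = 6 | 2·0+2·3 = 6
Y: 1·6 = 6 | 2·0+2·3 = 6
R: 1·4 = 4 | 2·1+2·1 = 4
D: 1·8 = 8 | 2·0+2·4 = 8
gcd(1,2,2) = 1

Coefficients: [1, 2, 2]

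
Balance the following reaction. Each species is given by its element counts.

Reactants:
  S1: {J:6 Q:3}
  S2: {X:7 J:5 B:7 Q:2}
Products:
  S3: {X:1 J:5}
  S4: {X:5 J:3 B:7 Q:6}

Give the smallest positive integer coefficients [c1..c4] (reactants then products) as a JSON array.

Coefficients: [4, 3, 6, 3]

X: 4·0+3·7 = 21 | 6·1+3·5 = 21
J: 4·6+3·5 = 39 | 6·5+3·3 = 39
B: 4·0+3·7 = 21 | 6·0+3·7 = 21
Q: 4·3+3·2 = 18 | 6·0+3·6 = 18
gcd(4,3,6,3) = 1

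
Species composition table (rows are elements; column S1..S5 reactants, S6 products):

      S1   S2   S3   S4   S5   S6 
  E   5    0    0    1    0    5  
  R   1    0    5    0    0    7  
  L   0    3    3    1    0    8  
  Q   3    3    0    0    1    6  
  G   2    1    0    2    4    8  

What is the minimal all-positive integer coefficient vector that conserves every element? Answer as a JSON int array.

Coefficients: [3, 4, 5, 5, 3, 4]

E: 3·5+4·0+5·0+5·1+3·0 = 20 | 4·5 = 20
R: 3·1+4·0+5·5+5·0+3·0 = 28 | 4·7 = 28
L: 3·0+4·3+5·3+5·1+3·0 = 32 | 4·8 = 32
Q: 3·3+4·3+5·0+5·0+3·1 = 24 | 4·6 = 24
G: 3·2+4·1+5·0+5·2+3·4 = 32 | 4·8 = 32
gcd(3,4,5,5,3,4) = 1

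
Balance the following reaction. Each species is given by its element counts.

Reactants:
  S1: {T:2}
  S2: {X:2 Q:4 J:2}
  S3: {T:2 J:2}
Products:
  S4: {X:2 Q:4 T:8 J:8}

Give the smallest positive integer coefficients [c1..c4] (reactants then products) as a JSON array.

X: 1·0+1·2+3·0 = 2 | 1·2 = 2
Q: 1·0+1·4+3·0 = 4 | 1·4 = 4
T: 1·2+1·0+3·2 = 8 | 1·8 = 8
J: 1·0+1·2+3·2 = 8 | 1·8 = 8
gcd(1,1,3,1) = 1

Coefficients: [1, 1, 3, 1]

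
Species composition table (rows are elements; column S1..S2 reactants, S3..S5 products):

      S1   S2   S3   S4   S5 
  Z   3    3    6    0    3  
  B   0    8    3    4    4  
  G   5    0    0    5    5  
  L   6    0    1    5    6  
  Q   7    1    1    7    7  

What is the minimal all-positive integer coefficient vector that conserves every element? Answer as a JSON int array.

Z: 5·3+4·3 = 27 | 4·6+4·0+1·3 = 27
B: 5·0+4·8 = 32 | 4·3+4·4+1·4 = 32
G: 5·5+4·0 = 25 | 4·0+4·5+1·5 = 25
L: 5·6+4·0 = 30 | 4·1+4·5+1·6 = 30
Q: 5·7+4·1 = 39 | 4·1+4·7+1·7 = 39
gcd(5,4,4,4,1) = 1

Coefficients: [5, 4, 4, 4, 1]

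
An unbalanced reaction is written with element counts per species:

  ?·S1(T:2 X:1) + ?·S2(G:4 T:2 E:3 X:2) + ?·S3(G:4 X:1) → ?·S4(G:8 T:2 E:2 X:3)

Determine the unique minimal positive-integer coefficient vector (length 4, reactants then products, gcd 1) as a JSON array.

G: 1·0+2·4+4·4 = 24 | 3·8 = 24
T: 1·2+2·2+4·0 = 6 | 3·2 = 6
E: 1·0+2·3+4·0 = 6 | 3·2 = 6
X: 1·1+2·2+4·1 = 9 | 3·3 = 9
gcd(1,2,4,3) = 1

Coefficients: [1, 2, 4, 3]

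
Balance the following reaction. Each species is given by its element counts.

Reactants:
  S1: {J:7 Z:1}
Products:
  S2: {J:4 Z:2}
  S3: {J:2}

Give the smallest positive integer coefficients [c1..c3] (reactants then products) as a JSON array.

J: 2·7 = 14 | 1·4+5·2 = 14
Z: 2·1 = 2 | 1·2+5·0 = 2
gcd(2,1,5) = 1

Coefficients: [2, 1, 5]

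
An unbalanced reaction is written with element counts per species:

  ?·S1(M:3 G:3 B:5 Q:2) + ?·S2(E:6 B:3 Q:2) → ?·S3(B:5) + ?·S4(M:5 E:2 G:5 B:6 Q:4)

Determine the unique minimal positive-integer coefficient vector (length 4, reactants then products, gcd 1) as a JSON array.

M: 5·3+1·0 = 15 | 2·0+3·5 = 15
E: 5·0+1·6 = 6 | 2·0+3·2 = 6
G: 5·3+1·0 = 15 | 2·0+3·5 = 15
B: 5·5+1·3 = 28 | 2·5+3·6 = 28
Q: 5·2+1·2 = 12 | 2·0+3·4 = 12
gcd(5,1,2,3) = 1

Coefficients: [5, 1, 2, 3]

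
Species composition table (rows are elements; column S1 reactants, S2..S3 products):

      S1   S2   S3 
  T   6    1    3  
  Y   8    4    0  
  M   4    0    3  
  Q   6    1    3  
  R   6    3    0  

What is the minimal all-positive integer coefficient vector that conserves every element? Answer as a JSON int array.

Coefficients: [3, 6, 4]

T: 3·6 = 18 | 6·1+4·3 = 18
Y: 3·8 = 24 | 6·4+4·0 = 24
M: 3·4 = 12 | 6·0+4·3 = 12
Q: 3·6 = 18 | 6·1+4·3 = 18
R: 3·6 = 18 | 6·3+4·0 = 18
gcd(3,6,4) = 1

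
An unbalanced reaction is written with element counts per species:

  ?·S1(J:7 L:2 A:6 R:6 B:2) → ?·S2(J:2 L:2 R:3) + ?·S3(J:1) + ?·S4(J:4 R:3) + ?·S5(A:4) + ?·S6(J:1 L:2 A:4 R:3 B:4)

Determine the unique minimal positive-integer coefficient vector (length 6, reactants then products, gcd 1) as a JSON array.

Coefficients: [2, 1, 3, 2, 2, 1]

J: 2·7 = 14 | 1·2+3·1+2·4+2·0+1·1 = 14
L: 2·2 = 4 | 1·2+3·0+2·0+2·0+1·2 = 4
A: 2·6 = 12 | 1·0+3·0+2·0+2·4+1·4 = 12
R: 2·6 = 12 | 1·3+3·0+2·3+2·0+1·3 = 12
B: 2·2 = 4 | 1·0+3·0+2·0+2·0+1·4 = 4
gcd(2,1,3,2,2,1) = 1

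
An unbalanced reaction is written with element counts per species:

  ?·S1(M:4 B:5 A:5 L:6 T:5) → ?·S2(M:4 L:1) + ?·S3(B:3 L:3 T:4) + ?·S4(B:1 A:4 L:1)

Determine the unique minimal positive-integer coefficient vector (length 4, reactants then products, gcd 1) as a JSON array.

M: 4·4 = 16 | 4·4+5·0+5·0 = 16
B: 4·5 = 20 | 4·0+5·3+5·1 = 20
A: 4·5 = 20 | 4·0+5·0+5·4 = 20
L: 4·6 = 24 | 4·1+5·3+5·1 = 24
T: 4·5 = 20 | 4·0+5·4+5·0 = 20
gcd(4,4,5,5) = 1

Coefficients: [4, 4, 5, 5]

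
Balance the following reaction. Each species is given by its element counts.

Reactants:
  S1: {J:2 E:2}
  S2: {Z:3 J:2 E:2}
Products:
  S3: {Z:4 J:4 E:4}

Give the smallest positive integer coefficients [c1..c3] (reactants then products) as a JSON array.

Z: 2·0+4·3 = 12 | 3·4 = 12
J: 2·2+4·2 = 12 | 3·4 = 12
E: 2·2+4·2 = 12 | 3·4 = 12
gcd(2,4,3) = 1

Coefficients: [2, 4, 3]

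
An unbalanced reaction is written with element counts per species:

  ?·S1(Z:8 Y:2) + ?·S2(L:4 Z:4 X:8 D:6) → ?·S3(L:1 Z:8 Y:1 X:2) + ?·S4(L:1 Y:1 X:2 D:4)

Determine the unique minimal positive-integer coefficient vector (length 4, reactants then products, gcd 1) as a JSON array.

L: 4·0+2·4 = 8 | 5·1+3·1 = 8
Z: 4·8+2·4 = 40 | 5·8+3·0 = 40
Y: 4·2+2·0 = 8 | 5·1+3·1 = 8
X: 4·0+2·8 = 16 | 5·2+3·2 = 16
D: 4·0+2·6 = 12 | 5·0+3·4 = 12
gcd(4,2,5,3) = 1

Coefficients: [4, 2, 5, 3]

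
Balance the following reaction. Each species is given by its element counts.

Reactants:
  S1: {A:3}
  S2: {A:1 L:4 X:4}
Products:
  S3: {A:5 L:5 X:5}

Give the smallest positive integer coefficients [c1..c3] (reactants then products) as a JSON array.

A: 5·3+5·1 = 20 | 4·5 = 20
L: 5·0+5·4 = 20 | 4·5 = 20
X: 5·0+5·4 = 20 | 4·5 = 20
gcd(5,5,4) = 1

Coefficients: [5, 5, 4]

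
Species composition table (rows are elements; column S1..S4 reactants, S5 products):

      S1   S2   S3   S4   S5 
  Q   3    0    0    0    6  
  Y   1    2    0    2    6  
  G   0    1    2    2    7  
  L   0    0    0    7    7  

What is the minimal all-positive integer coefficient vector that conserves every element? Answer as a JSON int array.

Coefficients: [2, 1, 2, 1, 1]

Q: 2·3+1·0+2·0+1·0 = 6 | 1·6 = 6
Y: 2·1+1·2+2·0+1·2 = 6 | 1·6 = 6
G: 2·0+1·1+2·2+1·2 = 7 | 1·7 = 7
L: 2·0+1·0+2·0+1·7 = 7 | 1·7 = 7
gcd(2,1,2,1,1) = 1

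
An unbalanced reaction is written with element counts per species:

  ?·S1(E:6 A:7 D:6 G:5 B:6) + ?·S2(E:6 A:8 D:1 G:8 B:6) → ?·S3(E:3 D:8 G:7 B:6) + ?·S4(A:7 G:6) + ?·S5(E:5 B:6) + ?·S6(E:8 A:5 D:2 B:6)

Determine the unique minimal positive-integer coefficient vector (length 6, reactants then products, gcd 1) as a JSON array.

Coefficients: [5, 4, 3, 6, 1, 5]

E: 5·6+4·6 = 54 | 3·3+6·0+1·5+5·8 = 54
A: 5·7+4·8 = 67 | 3·0+6·7+1·0+5·5 = 67
D: 5·6+4·1 = 34 | 3·8+6·0+1·0+5·2 = 34
G: 5·5+4·8 = 57 | 3·7+6·6+1·0+5·0 = 57
B: 5·6+4·6 = 54 | 3·6+6·0+1·6+5·6 = 54
gcd(5,4,3,6,1,5) = 1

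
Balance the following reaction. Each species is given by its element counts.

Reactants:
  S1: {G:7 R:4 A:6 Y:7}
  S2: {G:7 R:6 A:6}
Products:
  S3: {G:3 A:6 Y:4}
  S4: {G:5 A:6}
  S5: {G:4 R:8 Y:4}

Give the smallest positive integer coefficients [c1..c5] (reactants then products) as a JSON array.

Coefficients: [4, 4, 2, 6, 5]

G: 4·7+4·7 = 56 | 2·3+6·5+5·4 = 56
R: 4·4+4·6 = 40 | 2·0+6·0+5·8 = 40
A: 4·6+4·6 = 48 | 2·6+6·6+5·0 = 48
Y: 4·7+4·0 = 28 | 2·4+6·0+5·4 = 28
gcd(4,4,2,6,5) = 1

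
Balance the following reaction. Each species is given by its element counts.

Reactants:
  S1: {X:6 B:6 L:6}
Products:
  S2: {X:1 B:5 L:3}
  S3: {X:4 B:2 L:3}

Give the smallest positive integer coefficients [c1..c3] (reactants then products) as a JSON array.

Coefficients: [3, 2, 4]

X: 3·6 = 18 | 2·1+4·4 = 18
B: 3·6 = 18 | 2·5+4·2 = 18
L: 3·6 = 18 | 2·3+4·3 = 18
gcd(3,2,4) = 1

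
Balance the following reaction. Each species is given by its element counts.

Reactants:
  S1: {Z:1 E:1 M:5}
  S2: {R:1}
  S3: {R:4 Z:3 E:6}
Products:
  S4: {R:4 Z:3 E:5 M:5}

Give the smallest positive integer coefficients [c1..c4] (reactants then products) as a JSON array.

Coefficients: [3, 4, 2, 3]

R: 3·0+4·1+2·4 = 12 | 3·4 = 12
Z: 3·1+4·0+2·3 = 9 | 3·3 = 9
E: 3·1+4·0+2·6 = 15 | 3·5 = 15
M: 3·5+4·0+2·0 = 15 | 3·5 = 15
gcd(3,4,2,3) = 1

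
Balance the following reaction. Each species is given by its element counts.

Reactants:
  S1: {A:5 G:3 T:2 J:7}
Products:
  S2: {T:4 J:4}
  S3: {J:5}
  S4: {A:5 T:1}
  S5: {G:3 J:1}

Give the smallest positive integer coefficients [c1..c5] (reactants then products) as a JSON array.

Coefficients: [4, 1, 4, 4, 4]

A: 4·5 = 20 | 1·0+4·0+4·5+4·0 = 20
G: 4·3 = 12 | 1·0+4·0+4·0+4·3 = 12
T: 4·2 = 8 | 1·4+4·0+4·1+4·0 = 8
J: 4·7 = 28 | 1·4+4·5+4·0+4·1 = 28
gcd(4,1,4,4,4) = 1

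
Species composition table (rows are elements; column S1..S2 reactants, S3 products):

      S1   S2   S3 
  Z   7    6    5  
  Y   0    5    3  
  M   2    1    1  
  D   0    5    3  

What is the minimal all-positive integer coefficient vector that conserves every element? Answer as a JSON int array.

Z: 1·7+3·6 = 25 | 5·5 = 25
Y: 1·0+3·5 = 15 | 5·3 = 15
M: 1·2+3·1 = 5 | 5·1 = 5
D: 1·0+3·5 = 15 | 5·3 = 15
gcd(1,3,5) = 1

Coefficients: [1, 3, 5]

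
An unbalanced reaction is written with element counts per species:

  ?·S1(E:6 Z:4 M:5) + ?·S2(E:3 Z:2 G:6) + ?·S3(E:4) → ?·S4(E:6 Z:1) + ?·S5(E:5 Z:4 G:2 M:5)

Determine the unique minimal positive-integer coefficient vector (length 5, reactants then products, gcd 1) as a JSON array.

Coefficients: [6, 2, 3, 4, 6]

E: 6·6+2·3+3·4 = 54 | 4·6+6·5 = 54
Z: 6·4+2·2+3·0 = 28 | 4·1+6·4 = 28
G: 6·0+2·6+3·0 = 12 | 4·0+6·2 = 12
M: 6·5+2·0+3·0 = 30 | 4·0+6·5 = 30
gcd(6,2,3,4,6) = 1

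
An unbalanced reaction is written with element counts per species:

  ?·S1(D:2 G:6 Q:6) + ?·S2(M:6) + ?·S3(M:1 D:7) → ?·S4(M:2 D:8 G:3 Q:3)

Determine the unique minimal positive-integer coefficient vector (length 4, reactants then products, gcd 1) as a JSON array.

M: 3·0+1·6+6·1 = 12 | 6·2 = 12
D: 3·2+1·0+6·7 = 48 | 6·8 = 48
G: 3·6+1·0+6·0 = 18 | 6·3 = 18
Q: 3·6+1·0+6·0 = 18 | 6·3 = 18
gcd(3,1,6,6) = 1

Coefficients: [3, 1, 6, 6]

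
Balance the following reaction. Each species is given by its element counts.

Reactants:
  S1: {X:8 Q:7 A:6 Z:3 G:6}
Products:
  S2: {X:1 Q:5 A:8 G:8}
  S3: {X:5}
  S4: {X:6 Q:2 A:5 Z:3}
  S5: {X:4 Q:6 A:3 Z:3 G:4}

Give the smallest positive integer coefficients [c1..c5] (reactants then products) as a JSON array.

Coefficients: [6, 2, 4, 1, 5]

X: 6·8 = 48 | 2·1+4·5+1·6+5·4 = 48
Q: 6·7 = 42 | 2·5+4·0+1·2+5·6 = 42
A: 6·6 = 36 | 2·8+4·0+1·5+5·3 = 36
Z: 6·3 = 18 | 2·0+4·0+1·3+5·3 = 18
G: 6·6 = 36 | 2·8+4·0+1·0+5·4 = 36
gcd(6,2,4,1,5) = 1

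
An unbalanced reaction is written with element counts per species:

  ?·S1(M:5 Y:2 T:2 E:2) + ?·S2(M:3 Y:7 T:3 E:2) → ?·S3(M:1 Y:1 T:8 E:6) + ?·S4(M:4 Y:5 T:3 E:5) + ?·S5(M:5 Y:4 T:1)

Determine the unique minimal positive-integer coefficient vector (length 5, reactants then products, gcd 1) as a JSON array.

Coefficients: [5, 3, 1, 2, 5]

M: 5·5+3·3 = 34 | 1·1+2·4+5·5 = 34
Y: 5·2+3·7 = 31 | 1·1+2·5+5·4 = 31
T: 5·2+3·3 = 19 | 1·8+2·3+5·1 = 19
E: 5·2+3·2 = 16 | 1·6+2·5+5·0 = 16
gcd(5,3,1,2,5) = 1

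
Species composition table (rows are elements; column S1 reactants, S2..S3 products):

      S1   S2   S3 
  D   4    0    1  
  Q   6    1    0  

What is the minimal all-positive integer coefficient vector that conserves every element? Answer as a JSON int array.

D: 1·4 = 4 | 6·0+4·1 = 4
Q: 1·6 = 6 | 6·1+4·0 = 6
gcd(1,6,4) = 1

Coefficients: [1, 6, 4]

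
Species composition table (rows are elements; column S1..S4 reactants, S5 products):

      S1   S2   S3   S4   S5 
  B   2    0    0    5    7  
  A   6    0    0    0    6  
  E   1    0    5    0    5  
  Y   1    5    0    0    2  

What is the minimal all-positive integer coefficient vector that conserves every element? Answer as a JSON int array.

Coefficients: [5, 1, 4, 5, 5]

B: 5·2+1·0+4·0+5·5 = 35 | 5·7 = 35
A: 5·6+1·0+4·0+5·0 = 30 | 5·6 = 30
E: 5·1+1·0+4·5+5·0 = 25 | 5·5 = 25
Y: 5·1+1·5+4·0+5·0 = 10 | 5·2 = 10
gcd(5,1,4,5,5) = 1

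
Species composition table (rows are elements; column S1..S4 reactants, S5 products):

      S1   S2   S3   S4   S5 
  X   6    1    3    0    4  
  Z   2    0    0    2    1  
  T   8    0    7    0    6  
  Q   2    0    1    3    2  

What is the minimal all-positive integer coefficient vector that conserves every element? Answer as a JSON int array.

X: 1·6+6·1+4·3+2·0 = 24 | 6·4 = 24
Z: 1·2+6·0+4·0+2·2 = 6 | 6·1 = 6
T: 1·8+6·0+4·7+2·0 = 36 | 6·6 = 36
Q: 1·2+6·0+4·1+2·3 = 12 | 6·2 = 12
gcd(1,6,4,2,6) = 1

Coefficients: [1, 6, 4, 2, 6]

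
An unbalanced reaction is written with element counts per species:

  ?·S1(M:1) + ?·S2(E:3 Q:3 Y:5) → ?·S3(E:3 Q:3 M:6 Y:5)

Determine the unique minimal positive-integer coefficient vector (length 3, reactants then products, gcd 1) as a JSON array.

E: 6·0+1·3 = 3 | 1·3 = 3
Q: 6·0+1·3 = 3 | 1·3 = 3
M: 6·1+1·0 = 6 | 1·6 = 6
Y: 6·0+1·5 = 5 | 1·5 = 5
gcd(6,1,1) = 1

Coefficients: [6, 1, 1]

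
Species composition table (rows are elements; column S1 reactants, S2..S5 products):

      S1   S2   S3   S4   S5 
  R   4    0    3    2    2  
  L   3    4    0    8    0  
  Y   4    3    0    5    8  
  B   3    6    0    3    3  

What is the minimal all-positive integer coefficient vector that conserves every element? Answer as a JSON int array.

Coefficients: [4, 1, 4, 1, 1]

R: 4·4 = 16 | 1·0+4·3+1·2+1·2 = 16
L: 4·3 = 12 | 1·4+4·0+1·8+1·0 = 12
Y: 4·4 = 16 | 1·3+4·0+1·5+1·8 = 16
B: 4·3 = 12 | 1·6+4·0+1·3+1·3 = 12
gcd(4,1,4,1,1) = 1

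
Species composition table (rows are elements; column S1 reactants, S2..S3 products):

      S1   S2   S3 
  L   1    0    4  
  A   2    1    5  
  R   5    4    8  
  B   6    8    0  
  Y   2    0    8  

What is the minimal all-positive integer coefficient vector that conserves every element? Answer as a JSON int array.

Coefficients: [4, 3, 1]

L: 4·1 = 4 | 3·0+1·4 = 4
A: 4·2 = 8 | 3·1+1·5 = 8
R: 4·5 = 20 | 3·4+1·8 = 20
B: 4·6 = 24 | 3·8+1·0 = 24
Y: 4·2 = 8 | 3·0+1·8 = 8
gcd(4,3,1) = 1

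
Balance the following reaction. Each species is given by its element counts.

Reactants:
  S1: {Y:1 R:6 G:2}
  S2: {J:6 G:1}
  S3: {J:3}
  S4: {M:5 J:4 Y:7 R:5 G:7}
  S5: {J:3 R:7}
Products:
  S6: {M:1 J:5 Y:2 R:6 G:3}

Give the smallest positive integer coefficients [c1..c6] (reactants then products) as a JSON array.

M: 3·0+2·0+2·0+1·5+1·0 = 5 | 5·1 = 5
J: 3·0+2·6+2·3+1·4+1·3 = 25 | 5·5 = 25
Y: 3·1+2·0+2·0+1·7+1·0 = 10 | 5·2 = 10
R: 3·6+2·0+2·0+1·5+1·7 = 30 | 5·6 = 30
G: 3·2+2·1+2·0+1·7+1·0 = 15 | 5·3 = 15
gcd(3,2,2,1,1,5) = 1

Coefficients: [3, 2, 2, 1, 1, 5]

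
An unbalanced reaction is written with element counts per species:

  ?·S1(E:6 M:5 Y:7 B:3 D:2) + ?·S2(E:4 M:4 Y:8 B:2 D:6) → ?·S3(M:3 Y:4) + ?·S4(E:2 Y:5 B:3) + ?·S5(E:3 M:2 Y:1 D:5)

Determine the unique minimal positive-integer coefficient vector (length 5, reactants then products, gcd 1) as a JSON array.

Coefficients: [1, 3, 3, 3, 4]

E: 1·6+3·4 = 18 | 3·0+3·2+4·3 = 18
M: 1·5+3·4 = 17 | 3·3+3·0+4·2 = 17
Y: 1·7+3·8 = 31 | 3·4+3·5+4·1 = 31
B: 1·3+3·2 = 9 | 3·0+3·3+4·0 = 9
D: 1·2+3·6 = 20 | 3·0+3·0+4·5 = 20
gcd(1,3,3,3,4) = 1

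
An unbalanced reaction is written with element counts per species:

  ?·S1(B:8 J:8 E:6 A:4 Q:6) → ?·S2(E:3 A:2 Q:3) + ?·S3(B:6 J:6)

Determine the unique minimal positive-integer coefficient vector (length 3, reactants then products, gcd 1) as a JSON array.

B: 3·8 = 24 | 6·0+4·6 = 24
J: 3·8 = 24 | 6·0+4·6 = 24
E: 3·6 = 18 | 6·3+4·0 = 18
A: 3·4 = 12 | 6·2+4·0 = 12
Q: 3·6 = 18 | 6·3+4·0 = 18
gcd(3,6,4) = 1

Coefficients: [3, 6, 4]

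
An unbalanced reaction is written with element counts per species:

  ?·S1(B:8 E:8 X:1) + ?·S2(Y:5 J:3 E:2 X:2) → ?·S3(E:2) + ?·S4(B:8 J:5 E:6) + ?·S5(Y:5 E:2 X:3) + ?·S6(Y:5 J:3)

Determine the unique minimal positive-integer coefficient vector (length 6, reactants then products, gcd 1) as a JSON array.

Y: 3·0+6·5 = 30 | 4·0+3·0+5·5+1·5 = 30
B: 3·8+6·0 = 24 | 4·0+3·8+5·0+1·0 = 24
J: 3·0+6·3 = 18 | 4·0+3·5+5·0+1·3 = 18
E: 3·8+6·2 = 36 | 4·2+3·6+5·2+1·0 = 36
X: 3·1+6·2 = 15 | 4·0+3·0+5·3+1·0 = 15
gcd(3,6,4,3,5,1) = 1

Coefficients: [3, 6, 4, 3, 5, 1]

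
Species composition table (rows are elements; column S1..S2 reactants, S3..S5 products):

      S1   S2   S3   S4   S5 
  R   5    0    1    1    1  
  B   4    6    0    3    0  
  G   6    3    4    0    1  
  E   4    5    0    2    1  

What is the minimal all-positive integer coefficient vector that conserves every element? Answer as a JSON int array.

R: 3·5+1·0 = 15 | 4·1+6·1+5·1 = 15
B: 3·4+1·6 = 18 | 4·0+6·3+5·0 = 18
G: 3·6+1·3 = 21 | 4·4+6·0+5·1 = 21
E: 3·4+1·5 = 17 | 4·0+6·2+5·1 = 17
gcd(3,1,4,6,5) = 1

Coefficients: [3, 1, 4, 6, 5]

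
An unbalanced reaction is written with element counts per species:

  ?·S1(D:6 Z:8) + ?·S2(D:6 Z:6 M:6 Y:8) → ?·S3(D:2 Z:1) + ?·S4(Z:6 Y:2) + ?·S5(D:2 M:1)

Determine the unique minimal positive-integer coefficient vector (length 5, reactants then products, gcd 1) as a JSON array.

Coefficients: [3, 1, 6, 4, 6]

D: 3·6+1·6 = 24 | 6·2+4·0+6·2 = 24
Z: 3·8+1·6 = 30 | 6·1+4·6+6·0 = 30
M: 3·0+1·6 = 6 | 6·0+4·0+6·1 = 6
Y: 3·0+1·8 = 8 | 6·0+4·2+6·0 = 8
gcd(3,1,6,4,6) = 1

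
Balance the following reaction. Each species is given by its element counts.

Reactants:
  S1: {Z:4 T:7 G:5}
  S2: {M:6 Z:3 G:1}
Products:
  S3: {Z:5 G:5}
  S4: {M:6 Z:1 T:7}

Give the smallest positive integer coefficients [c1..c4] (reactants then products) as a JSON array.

Coefficients: [5, 5, 6, 5]

M: 5·0+5·6 = 30 | 6·0+5·6 = 30
Z: 5·4+5·3 = 35 | 6·5+5·1 = 35
T: 5·7+5·0 = 35 | 6·0+5·7 = 35
G: 5·5+5·1 = 30 | 6·5+5·0 = 30
gcd(5,5,6,5) = 1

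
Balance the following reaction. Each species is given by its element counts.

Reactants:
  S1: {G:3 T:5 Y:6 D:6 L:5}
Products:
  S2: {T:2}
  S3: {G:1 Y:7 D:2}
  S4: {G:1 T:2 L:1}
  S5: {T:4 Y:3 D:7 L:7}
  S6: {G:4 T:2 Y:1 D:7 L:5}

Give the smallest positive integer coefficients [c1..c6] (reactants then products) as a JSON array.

Coefficients: [6, 3, 4, 6, 2, 2]

G: 6·3 = 18 | 3·0+4·1+6·1+2·0+2·4 = 18
T: 6·5 = 30 | 3·2+4·0+6·2+2·4+2·2 = 30
Y: 6·6 = 36 | 3·0+4·7+6·0+2·3+2·1 = 36
D: 6·6 = 36 | 3·0+4·2+6·0+2·7+2·7 = 36
L: 6·5 = 30 | 3·0+4·0+6·1+2·7+2·5 = 30
gcd(6,3,4,6,2,2) = 1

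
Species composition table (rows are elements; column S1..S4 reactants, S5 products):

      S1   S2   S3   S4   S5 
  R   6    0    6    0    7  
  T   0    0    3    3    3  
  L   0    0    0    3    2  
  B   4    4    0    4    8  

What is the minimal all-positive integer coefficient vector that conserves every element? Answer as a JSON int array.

R: 5·6+3·0+2·6+4·0 = 42 | 6·7 = 42
T: 5·0+3·0+2·3+4·3 = 18 | 6·3 = 18
L: 5·0+3·0+2·0+4·3 = 12 | 6·2 = 12
B: 5·4+3·4+2·0+4·4 = 48 | 6·8 = 48
gcd(5,3,2,4,6) = 1

Coefficients: [5, 3, 2, 4, 6]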